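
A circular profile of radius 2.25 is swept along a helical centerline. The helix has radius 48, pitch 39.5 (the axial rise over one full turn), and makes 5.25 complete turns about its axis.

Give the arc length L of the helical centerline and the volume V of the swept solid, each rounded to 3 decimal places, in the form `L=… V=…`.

2πR = 2π·48 = 301.592895
per-turn = √(301.592895² + 39.5²) = √(90958.2742 + 1560.25) = √92518.5242 = 304.168579
L = 5.25 × 304.168579 = 1596.885037
V = π·2.25² × L = 15.904313 × 1596.885037 = 25397.359152

L=1596.885 V=25397.359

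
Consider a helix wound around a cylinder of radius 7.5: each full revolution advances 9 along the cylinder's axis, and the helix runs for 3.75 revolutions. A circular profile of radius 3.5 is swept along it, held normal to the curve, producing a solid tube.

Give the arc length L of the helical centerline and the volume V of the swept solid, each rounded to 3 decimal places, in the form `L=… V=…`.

L=179.909 V=6923.695

2πR = 2π·7.5 = 47.123890
per-turn = √(47.123890² + 9²) = √(2220.6610 + 81) = √2301.6610 = 47.975629
L = 3.75 × 47.975629 = 179.908609
V = π·3.5² × L = 38.484510 × 179.908609 = 6923.694672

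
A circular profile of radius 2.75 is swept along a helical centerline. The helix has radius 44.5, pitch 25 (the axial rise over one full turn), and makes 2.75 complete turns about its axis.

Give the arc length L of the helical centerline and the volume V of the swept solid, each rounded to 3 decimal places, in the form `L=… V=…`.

L=771.972 V=18340.744

2πR = 2π·44.5 = 279.601746
per-turn = √(279.601746² + 25²) = √(78177.1365 + 625) = √78802.1365 = 280.717182
L = 2.75 × 280.717182 = 771.972251
V = π·2.75² × L = 23.758294 × 771.972251 = 18340.744051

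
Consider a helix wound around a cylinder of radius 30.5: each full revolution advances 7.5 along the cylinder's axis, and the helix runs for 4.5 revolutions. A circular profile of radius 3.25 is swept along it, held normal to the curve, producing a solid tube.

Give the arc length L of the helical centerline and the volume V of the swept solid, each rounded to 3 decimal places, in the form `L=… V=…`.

2πR = 2π·30.5 = 191.637152
per-turn = √(191.637152² + 7.5²) = √(36724.7980 + 56.25) = √36781.0480 = 191.783857
L = 4.5 × 191.783857 = 863.027359
V = π·3.25² × L = 33.183072 × 863.027359 = 28637.899323

L=863.027 V=28637.899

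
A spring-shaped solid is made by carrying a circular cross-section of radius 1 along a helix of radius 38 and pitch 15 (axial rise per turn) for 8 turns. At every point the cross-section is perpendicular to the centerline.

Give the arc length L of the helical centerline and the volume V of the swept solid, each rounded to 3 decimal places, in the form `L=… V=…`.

L=1913.854 V=6012.550

2πR = 2π·38 = 238.761042
per-turn = √(238.761042² + 15²) = √(57006.8350 + 225) = √57231.8350 = 239.231760
L = 8 × 239.231760 = 1913.854080
V = π·1² × L = 3.141593 × 1913.854080 = 6012.549919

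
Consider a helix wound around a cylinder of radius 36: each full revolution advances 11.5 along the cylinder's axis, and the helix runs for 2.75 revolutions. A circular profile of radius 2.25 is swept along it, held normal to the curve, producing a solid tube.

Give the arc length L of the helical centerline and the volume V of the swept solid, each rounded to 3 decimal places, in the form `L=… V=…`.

2πR = 2π·36 = 226.194671
per-turn = √(226.194671² + 11.5²) = √(51164.0292 + 132.25) = √51296.2792 = 226.486819
L = 2.75 × 226.486819 = 622.838752
V = π·2.25² × L = 15.904313 × 622.838752 = 9905.822349

L=622.839 V=9905.822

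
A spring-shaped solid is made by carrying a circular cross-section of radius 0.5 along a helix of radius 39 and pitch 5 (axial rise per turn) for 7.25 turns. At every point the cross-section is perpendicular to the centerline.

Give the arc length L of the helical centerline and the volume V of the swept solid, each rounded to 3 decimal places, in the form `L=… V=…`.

2πR = 2π·39 = 245.044227
per-turn = √(245.044227² + 5²) = √(60046.6732 + 25) = √60071.6732 = 245.095233
L = 7.25 × 245.095233 = 1776.940438
V = π·0.5² × L = 0.785398 × 1776.940438 = 1395.605757

L=1776.940 V=1395.606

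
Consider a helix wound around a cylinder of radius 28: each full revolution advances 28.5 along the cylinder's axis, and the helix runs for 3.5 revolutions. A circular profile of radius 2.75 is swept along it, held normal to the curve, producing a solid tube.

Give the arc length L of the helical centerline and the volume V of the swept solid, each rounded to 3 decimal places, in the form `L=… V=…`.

2πR = 2π·28 = 175.929189
per-turn = √(175.929189² + 28.5²) = √(30951.0794 + 812.25) = √31763.3294 = 178.222696
L = 3.5 × 178.222696 = 623.779436
V = π·2.75² × L = 23.758294 × 623.779436 = 14819.935515

L=623.779 V=14819.936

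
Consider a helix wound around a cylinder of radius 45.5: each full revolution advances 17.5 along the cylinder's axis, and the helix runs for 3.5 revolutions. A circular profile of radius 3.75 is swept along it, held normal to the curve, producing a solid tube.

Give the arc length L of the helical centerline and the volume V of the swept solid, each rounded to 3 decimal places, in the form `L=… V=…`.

2πR = 2π·45.5 = 285.884931
per-turn = √(285.884931² + 17.5²) = √(81730.1940 + 306.25) = √82036.4440 = 286.420048
L = 3.5 × 286.420048 = 1002.470169
V = π·3.75² × L = 44.178647 × 1002.470169 = 44287.775411

L=1002.470 V=44287.775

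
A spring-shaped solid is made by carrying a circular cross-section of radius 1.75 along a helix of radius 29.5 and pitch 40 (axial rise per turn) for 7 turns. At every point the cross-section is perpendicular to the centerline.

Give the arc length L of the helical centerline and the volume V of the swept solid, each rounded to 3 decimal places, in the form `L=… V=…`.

L=1327.346 V=12770.569

2πR = 2π·29.5 = 185.353967
per-turn = √(185.353967² + 40²) = √(34356.0929 + 1600) = √35956.0929 = 189.620919
L = 7 × 189.620919 = 1327.346433
V = π·1.75² × L = 9.621128 × 1327.346433 = 12770.569270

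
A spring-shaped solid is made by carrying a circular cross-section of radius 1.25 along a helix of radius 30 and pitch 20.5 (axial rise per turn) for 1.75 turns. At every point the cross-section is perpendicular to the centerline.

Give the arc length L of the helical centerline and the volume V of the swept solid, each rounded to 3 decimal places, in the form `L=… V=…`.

L=331.812 V=1628.780

2πR = 2π·30 = 188.495559
per-turn = √(188.495559² + 20.5²) = √(35530.5758 + 420.25) = √35950.8258 = 189.607030
L = 1.75 × 189.607030 = 331.812303
V = π·1.25² × L = 4.908739 × 331.812303 = 1628.779832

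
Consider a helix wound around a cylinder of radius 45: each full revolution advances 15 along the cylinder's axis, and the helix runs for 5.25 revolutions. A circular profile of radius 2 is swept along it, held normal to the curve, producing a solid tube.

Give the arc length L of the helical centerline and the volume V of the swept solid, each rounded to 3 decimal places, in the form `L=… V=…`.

2πR = 2π·45 = 282.743339
per-turn = √(282.743339² + 15²) = √(79943.7956 + 225) = √80168.7956 = 283.140947
L = 5.25 × 283.140947 = 1486.489970
V = π·2² × L = 12.566371 × 1486.489970 = 18679.783874

L=1486.490 V=18679.784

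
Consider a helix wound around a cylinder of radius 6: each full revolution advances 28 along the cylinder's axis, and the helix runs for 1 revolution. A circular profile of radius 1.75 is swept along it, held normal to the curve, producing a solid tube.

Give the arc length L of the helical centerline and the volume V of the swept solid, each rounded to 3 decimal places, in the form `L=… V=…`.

L=46.960 V=451.806

2πR = 2π·6 = 37.699112
per-turn = √(37.699112² + 28²) = √(1421.2230 + 784) = √2205.2230 = 46.959802
L = 1 × 46.959802 = 46.959802
V = π·1.75² × L = 9.621128 × 46.959802 = 451.806246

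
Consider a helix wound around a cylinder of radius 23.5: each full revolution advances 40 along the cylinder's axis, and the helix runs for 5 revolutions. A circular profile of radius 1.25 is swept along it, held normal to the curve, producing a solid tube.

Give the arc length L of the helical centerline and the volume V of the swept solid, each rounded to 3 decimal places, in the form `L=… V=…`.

2πR = 2π·23.5 = 147.654855
per-turn = √(147.654855² + 40²) = √(21801.9561 + 1600) = √23401.9561 = 152.976979
L = 5 × 152.976979 = 764.884895
V = π·1.25² × L = 4.908739 × 764.884895 = 3754.619950

L=764.885 V=3754.620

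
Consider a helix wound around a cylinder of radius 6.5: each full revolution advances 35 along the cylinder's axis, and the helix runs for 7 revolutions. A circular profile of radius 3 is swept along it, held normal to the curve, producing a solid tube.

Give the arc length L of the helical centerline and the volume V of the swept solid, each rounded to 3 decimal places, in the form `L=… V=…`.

2πR = 2π·6.5 = 40.840704
per-turn = √(40.840704² + 35²) = √(1667.9631 + 1225) = √2892.9631 = 53.786273
L = 7 × 53.786273 = 376.503910
V = π·3² × L = 28.274334 × 376.503910 = 10645.397252

L=376.504 V=10645.397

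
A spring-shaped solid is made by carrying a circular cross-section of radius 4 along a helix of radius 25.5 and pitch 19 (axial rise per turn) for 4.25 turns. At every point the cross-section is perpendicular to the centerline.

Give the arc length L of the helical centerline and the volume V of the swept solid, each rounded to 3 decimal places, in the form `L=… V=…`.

L=685.711 V=34467.615

2πR = 2π·25.5 = 160.221225
per-turn = √(160.221225² + 19²) = √(25670.8410 + 361) = √26031.8410 = 161.343860
L = 4.25 × 161.343860 = 685.711404
V = π·4² × L = 50.265482 × 685.711404 = 34467.614524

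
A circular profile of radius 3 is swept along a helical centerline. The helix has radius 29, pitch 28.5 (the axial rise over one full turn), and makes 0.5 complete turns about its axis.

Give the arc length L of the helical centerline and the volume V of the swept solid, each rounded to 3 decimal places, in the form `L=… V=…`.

L=92.214 V=2607.286

2πR = 2π·29 = 182.212374
per-turn = √(182.212374² + 28.5²) = √(33201.3492 + 812.25) = √34013.5992 = 184.427761
L = 0.5 × 184.427761 = 92.213881
V = π·3² × L = 28.274334 × 92.213881 = 2607.286053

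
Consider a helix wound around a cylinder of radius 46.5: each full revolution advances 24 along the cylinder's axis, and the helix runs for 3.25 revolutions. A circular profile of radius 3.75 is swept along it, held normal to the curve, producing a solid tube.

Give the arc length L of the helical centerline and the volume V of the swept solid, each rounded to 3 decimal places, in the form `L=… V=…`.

L=952.745 V=42090.968

2πR = 2π·46.5 = 292.168117
per-turn = √(292.168117² + 24²) = √(85362.2085 + 576) = √85938.2085 = 293.152193
L = 3.25 × 293.152193 = 952.744628
V = π·3.75² × L = 44.178647 × 952.744628 = 42090.968324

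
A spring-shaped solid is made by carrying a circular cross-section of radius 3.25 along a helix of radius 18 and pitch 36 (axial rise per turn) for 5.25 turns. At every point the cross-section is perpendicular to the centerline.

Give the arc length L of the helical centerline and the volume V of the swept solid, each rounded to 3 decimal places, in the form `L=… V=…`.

2πR = 2π·18 = 113.097336
per-turn = √(113.097336² + 36²) = √(12791.0073 + 1296) = √14087.0073 = 118.688699
L = 5.25 × 118.688699 = 623.115670
V = π·3.25² × L = 33.183072 × 623.115670 = 20676.892410

L=623.116 V=20676.892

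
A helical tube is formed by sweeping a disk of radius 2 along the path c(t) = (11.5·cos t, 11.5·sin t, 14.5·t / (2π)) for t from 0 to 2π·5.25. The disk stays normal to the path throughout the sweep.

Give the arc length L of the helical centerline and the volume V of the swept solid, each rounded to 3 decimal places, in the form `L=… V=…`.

L=386.910 V=4862.055

2πR = 2π·11.5 = 72.256631
per-turn = √(72.256631² + 14.5²) = √(5221.0207 + 210.25) = √5431.2707 = 73.697155
L = 5.25 × 73.697155 = 386.910066
V = π·2² × L = 12.566371 × 386.910066 = 4862.055288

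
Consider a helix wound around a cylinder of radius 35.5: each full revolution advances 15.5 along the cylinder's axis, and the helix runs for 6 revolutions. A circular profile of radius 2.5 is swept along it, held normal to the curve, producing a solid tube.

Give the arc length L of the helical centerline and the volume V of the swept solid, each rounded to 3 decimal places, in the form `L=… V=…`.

2πR = 2π·35.5 = 223.053078
per-turn = √(223.053078² + 15.5²) = √(49752.6758 + 240.25) = √49992.9258 = 223.590979
L = 6 × 223.590979 = 1341.545873
V = π·2.5² × L = 19.634954 × 1341.545873 = 26341.191611

L=1341.546 V=26341.192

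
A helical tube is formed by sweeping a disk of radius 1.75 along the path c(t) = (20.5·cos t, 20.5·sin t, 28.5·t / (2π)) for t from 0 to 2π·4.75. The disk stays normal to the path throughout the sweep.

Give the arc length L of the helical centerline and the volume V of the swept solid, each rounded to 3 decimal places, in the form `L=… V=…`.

2πR = 2π·20.5 = 128.805299
per-turn = √(128.805299² + 28.5²) = √(16590.8050 + 812.25) = √17403.0550 = 131.920639
L = 4.75 × 131.920639 = 626.623035
V = π·1.75² × L = 9.621128 × 626.623035 = 6028.820118

L=626.623 V=6028.820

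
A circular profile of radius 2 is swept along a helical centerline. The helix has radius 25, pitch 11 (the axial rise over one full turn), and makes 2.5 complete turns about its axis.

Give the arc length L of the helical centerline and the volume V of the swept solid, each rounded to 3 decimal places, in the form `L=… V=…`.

2πR = 2π·25 = 157.079633
per-turn = √(157.079633² + 11²) = √(24674.0110 + 121) = √24795.0110 = 157.464317
L = 2.5 × 157.464317 = 393.660792
V = π·2² × L = 12.566371 × 393.660792 = 4946.887402

L=393.661 V=4946.887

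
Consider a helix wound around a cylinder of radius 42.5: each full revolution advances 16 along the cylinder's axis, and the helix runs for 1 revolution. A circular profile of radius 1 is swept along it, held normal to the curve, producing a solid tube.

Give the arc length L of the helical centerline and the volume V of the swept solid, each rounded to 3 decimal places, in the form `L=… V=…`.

2πR = 2π·42.5 = 267.035376
per-turn = √(267.035376² + 16²) = √(71307.8918 + 256) = √71563.8918 = 267.514283
L = 1 × 267.514283 = 267.514283
V = π·1² × L = 3.141593 × 267.514283 = 840.420907

L=267.514 V=840.421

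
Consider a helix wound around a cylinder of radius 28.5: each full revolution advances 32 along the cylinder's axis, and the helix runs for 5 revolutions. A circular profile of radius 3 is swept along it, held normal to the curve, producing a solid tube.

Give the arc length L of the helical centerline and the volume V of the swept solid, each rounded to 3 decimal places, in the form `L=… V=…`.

2πR = 2π·28.5 = 179.070781
per-turn = √(179.070781² + 32²) = √(32066.3447 + 1024) = √33090.3447 = 181.907517
L = 5 × 181.907517 = 909.537584
V = π·3² × L = 28.274334 × 909.537584 = 25716.569340

L=909.538 V=25716.569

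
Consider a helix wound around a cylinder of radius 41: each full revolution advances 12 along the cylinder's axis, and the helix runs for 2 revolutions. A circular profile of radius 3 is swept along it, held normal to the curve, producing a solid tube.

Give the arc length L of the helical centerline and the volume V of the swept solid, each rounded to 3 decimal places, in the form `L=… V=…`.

2πR = 2π·41 = 257.610598
per-turn = √(257.610598² + 12²) = √(66363.2200 + 144) = √66507.2200 = 257.889938
L = 2 × 257.889938 = 515.779876
V = π·3² × L = 28.274334 × 515.779876 = 14583.332410

L=515.780 V=14583.332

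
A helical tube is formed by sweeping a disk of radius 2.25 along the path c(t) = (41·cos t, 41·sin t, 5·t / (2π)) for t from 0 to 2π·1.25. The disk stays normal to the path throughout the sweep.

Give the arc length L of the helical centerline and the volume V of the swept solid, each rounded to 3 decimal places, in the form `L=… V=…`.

2πR = 2π·41 = 257.610598
per-turn = √(257.610598² + 5²) = √(66363.2200 + 25) = √66388.2200 = 257.659116
L = 1.25 × 257.659116 = 322.073895
V = π·2.25² × L = 15.904313 × 322.073895 = 5122.363971

L=322.074 V=5122.364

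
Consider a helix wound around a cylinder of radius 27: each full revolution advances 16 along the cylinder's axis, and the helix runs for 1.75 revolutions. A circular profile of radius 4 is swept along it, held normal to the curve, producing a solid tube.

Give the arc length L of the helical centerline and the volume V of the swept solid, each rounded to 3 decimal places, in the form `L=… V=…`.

2πR = 2π·27 = 169.646003
per-turn = √(169.646003² + 16²) = √(28779.7664 + 256) = √29035.7664 = 170.398845
L = 1.75 × 170.398845 = 298.197979
V = π·4² × L = 50.265482 × 298.197979 = 14989.065284

L=298.198 V=14989.065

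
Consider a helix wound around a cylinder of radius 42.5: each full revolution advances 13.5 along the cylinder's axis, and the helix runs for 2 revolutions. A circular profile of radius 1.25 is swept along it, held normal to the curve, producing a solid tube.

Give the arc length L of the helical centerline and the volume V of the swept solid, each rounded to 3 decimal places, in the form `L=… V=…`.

2πR = 2π·42.5 = 267.035376
per-turn = √(267.035376² + 13.5²) = √(71307.8918 + 182.25) = √71490.1418 = 267.376405
L = 2 × 267.376405 = 534.752809
V = π·1.25² × L = 4.908739 × 534.752809 = 2624.961715

L=534.753 V=2624.962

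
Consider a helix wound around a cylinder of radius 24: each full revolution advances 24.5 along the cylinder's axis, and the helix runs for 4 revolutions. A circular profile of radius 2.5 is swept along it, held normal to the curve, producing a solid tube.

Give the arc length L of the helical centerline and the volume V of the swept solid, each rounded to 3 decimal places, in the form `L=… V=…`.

L=611.095 V=11998.822

2πR = 2π·24 = 150.796447
per-turn = √(150.796447² + 24.5²) = √(22739.5685 + 600.25) = √23339.8185 = 152.773750
L = 4 × 152.773750 = 611.094998
V = π·2.5² × L = 19.634954 × 611.094998 = 11998.822228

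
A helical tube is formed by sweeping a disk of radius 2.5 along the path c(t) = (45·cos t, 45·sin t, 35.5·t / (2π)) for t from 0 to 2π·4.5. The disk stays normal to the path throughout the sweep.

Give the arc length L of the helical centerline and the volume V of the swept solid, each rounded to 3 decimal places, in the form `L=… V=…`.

L=1282.335 V=25178.580

2πR = 2π·45 = 282.743339
per-turn = √(282.743339² + 35.5²) = √(79943.7956 + 1260.25) = √81204.0456 = 284.963236
L = 4.5 × 284.963236 = 1282.334560
V = π·2.5² × L = 19.634954 × 1282.334560 = 25178.580212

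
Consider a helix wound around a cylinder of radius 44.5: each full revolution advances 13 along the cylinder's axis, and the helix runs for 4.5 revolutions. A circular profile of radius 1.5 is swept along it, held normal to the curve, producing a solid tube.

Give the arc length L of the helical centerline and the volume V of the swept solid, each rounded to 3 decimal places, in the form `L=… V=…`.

2πR = 2π·44.5 = 279.601746
per-turn = √(279.601746² + 13²) = √(78177.1365 + 169) = √78346.1365 = 279.903799
L = 4.5 × 279.903799 = 1259.567094
V = π·1.5² × L = 7.068583 × 1259.567094 = 8903.355138

L=1259.567 V=8903.355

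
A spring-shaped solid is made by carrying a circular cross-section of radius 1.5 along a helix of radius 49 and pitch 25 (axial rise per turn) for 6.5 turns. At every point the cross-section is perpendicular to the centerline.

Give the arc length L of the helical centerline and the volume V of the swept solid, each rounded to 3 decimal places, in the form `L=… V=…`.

L=2007.781 V=14192.170

2πR = 2π·49 = 307.876080
per-turn = √(307.876080² + 25²) = √(94787.6807 + 625) = √95412.6807 = 308.889431
L = 6.5 × 308.889431 = 2007.781302
V = π·1.5² × L = 7.068583 × 2007.781302 = 14192.169727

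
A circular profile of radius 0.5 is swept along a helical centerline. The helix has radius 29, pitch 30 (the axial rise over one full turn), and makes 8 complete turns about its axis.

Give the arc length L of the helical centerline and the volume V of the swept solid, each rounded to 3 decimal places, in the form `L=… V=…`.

L=1477.324 V=1160.288

2πR = 2π·29 = 182.212374
per-turn = √(182.212374² + 30²) = √(33201.3492 + 900) = √34101.3492 = 184.665506
L = 8 × 184.665506 = 1477.324050
V = π·0.5² × L = 0.785398 × 1477.324050 = 1160.287596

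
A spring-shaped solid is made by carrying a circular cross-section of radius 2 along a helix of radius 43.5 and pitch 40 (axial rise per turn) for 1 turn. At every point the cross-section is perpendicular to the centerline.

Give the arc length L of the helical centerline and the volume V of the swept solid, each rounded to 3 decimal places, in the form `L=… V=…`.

L=276.230 V=3471.209

2πR = 2π·43.5 = 273.318561
per-turn = √(273.318561² + 40²) = √(74703.0357 + 1600) = √76303.0357 = 276.230041
L = 1 × 276.230041 = 276.230041
V = π·2² × L = 12.566371 × 276.230041 = 3471.209074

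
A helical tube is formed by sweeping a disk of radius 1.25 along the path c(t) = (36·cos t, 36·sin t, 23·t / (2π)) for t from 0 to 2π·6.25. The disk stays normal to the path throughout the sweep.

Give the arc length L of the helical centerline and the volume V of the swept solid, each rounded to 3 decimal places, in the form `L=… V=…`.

2πR = 2π·36 = 226.194671
per-turn = √(226.194671² + 23²) = √(51164.0292 + 529) = √51693.0292 = 227.361011
L = 6.25 × 227.361011 = 1421.006317
V = π·1.25² × L = 4.908739 × 1421.006317 = 6975.348448

L=1421.006 V=6975.348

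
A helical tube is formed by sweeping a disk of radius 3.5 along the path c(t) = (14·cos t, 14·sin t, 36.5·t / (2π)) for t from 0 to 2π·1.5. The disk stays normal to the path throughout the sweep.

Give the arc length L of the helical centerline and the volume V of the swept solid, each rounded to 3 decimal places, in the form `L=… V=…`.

L=142.855 V=5497.704

2πR = 2π·14 = 87.964594
per-turn = √(87.964594² + 36.5²) = √(7737.7699 + 1332.25) = √9070.0199 = 95.236652
L = 1.5 × 95.236652 = 142.854978
V = π·3.5² × L = 38.484510 × 142.854978 = 5497.703820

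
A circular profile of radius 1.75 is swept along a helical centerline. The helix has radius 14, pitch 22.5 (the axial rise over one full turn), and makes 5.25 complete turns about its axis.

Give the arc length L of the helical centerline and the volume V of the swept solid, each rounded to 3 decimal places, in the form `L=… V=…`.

L=476.682 V=4586.219

2πR = 2π·14 = 87.964594
per-turn = √(87.964594² + 22.5²) = √(7737.7699 + 506.25) = √8244.0199 = 90.796585
L = 5.25 × 90.796585 = 476.682071
V = π·1.75² × L = 9.621128 × 476.682071 = 4586.218986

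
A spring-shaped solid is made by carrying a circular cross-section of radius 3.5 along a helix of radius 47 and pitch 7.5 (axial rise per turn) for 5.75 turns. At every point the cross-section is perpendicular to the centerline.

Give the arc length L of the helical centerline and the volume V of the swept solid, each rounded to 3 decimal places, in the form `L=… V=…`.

2πR = 2π·47 = 295.309709
per-turn = √(295.309709² + 7.5²) = √(87207.8245 + 56.25) = √87264.0745 = 295.404933
L = 5.75 × 295.404933 = 1698.578365
V = π·3.5² × L = 38.484510 × 1698.578365 = 65368.956093

L=1698.578 V=65368.956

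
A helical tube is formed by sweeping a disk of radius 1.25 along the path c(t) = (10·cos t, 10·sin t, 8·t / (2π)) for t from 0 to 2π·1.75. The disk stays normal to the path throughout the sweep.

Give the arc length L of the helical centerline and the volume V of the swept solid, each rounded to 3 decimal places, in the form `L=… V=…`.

L=110.843 V=544.101

2πR = 2π·10 = 62.831853
per-turn = √(62.831853² + 8²) = √(3947.8418 + 64) = √4011.8418 = 63.339101
L = 1.75 × 63.339101 = 110.843427
V = π·1.25² × L = 4.908739 × 110.843427 = 544.101402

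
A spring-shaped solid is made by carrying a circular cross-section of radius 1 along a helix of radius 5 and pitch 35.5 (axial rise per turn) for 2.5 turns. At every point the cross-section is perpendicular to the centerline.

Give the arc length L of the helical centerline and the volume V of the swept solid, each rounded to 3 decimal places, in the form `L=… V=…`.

L=118.512 V=372.316

2πR = 2π·5 = 31.415927
per-turn = √(31.415927² + 35.5²) = √(986.9604 + 1260.25) = √2247.2104 = 47.404751
L = 2.5 × 47.404751 = 118.511878
V = π·1² × L = 3.141593 × 118.511878 = 372.316046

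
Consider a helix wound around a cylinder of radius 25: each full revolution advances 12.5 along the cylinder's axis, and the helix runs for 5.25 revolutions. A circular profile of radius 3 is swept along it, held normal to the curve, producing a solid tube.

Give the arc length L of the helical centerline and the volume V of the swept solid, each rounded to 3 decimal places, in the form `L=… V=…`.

2πR = 2π·25 = 157.079633
per-turn = √(157.079633² + 12.5²) = √(24674.0110 + 156.25) = √24830.2610 = 157.576207
L = 5.25 × 157.576207 = 827.275087
V = π·3² × L = 28.274334 × 827.275087 = 23390.652011

L=827.275 V=23390.652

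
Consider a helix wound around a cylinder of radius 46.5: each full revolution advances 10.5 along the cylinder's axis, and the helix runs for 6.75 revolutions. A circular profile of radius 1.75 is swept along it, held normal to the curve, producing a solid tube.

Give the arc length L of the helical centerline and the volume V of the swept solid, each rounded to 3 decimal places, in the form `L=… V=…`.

L=1973.408 V=18986.409

2πR = 2π·46.5 = 292.168117
per-turn = √(292.168117² + 10.5²) = √(85362.2085 + 110.25) = √85472.4585 = 292.356732
L = 6.75 × 292.356732 = 1973.407938
V = π·1.75² × L = 9.621128 × 1973.407938 = 18986.409382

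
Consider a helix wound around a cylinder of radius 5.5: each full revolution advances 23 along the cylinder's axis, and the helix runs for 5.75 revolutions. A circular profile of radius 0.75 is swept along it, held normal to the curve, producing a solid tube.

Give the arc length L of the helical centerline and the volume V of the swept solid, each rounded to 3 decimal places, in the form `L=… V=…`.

2πR = 2π·5.5 = 34.557519
per-turn = √(34.557519² + 23²) = √(1194.2221 + 529) = √1723.2221 = 41.511711
L = 5.75 × 41.511711 = 238.692337
V = π·0.75² × L = 1.767146 × 238.692337 = 421.804177

L=238.692 V=421.804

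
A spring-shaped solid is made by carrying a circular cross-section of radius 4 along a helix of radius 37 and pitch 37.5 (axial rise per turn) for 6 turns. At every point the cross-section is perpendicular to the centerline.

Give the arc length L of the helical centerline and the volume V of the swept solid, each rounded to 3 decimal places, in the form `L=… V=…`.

L=1412.897 V=71019.974

2πR = 2π·37 = 232.477856
per-turn = √(232.477856² + 37.5²) = √(54045.9537 + 1406.25) = √55452.2037 = 235.482916
L = 6 × 235.482916 = 1412.897496
V = π·4² × L = 50.265482 × 1412.897496 = 71019.974282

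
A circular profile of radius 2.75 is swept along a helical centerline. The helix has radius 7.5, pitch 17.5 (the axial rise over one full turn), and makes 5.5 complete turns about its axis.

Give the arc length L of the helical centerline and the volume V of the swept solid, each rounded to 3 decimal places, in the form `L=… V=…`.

2πR = 2π·7.5 = 47.123890
per-turn = √(47.123890² + 17.5²) = √(2220.6610 + 306.25) = √2526.9110 = 50.268390
L = 5.5 × 50.268390 = 276.476143
V = π·2.75² × L = 23.758294 × 276.476143 = 6568.601603

L=276.476 V=6568.602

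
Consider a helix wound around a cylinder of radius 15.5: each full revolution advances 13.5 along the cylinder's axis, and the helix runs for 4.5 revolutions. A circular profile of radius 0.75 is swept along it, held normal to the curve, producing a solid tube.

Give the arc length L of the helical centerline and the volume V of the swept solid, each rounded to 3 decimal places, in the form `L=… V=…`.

L=442.443 V=781.861

2πR = 2π·15.5 = 97.389372
per-turn = √(97.389372² + 13.5²) = √(9484.6898 + 182.25) = √9666.9398 = 98.320597
L = 4.5 × 98.320597 = 442.442687
V = π·0.75² × L = 1.767146 × 442.442687 = 781.860767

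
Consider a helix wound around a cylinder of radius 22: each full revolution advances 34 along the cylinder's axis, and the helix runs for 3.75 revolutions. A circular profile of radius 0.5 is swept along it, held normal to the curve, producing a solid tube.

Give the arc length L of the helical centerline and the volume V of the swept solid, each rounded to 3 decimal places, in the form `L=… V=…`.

L=533.813 V=419.256

2πR = 2π·22 = 138.230077
per-turn = √(138.230077² + 34²) = √(19107.5541 + 1156) = √20263.5541 = 142.350111
L = 3.75 × 142.350111 = 533.812916
V = π·0.5² × L = 0.785398 × 533.812916 = 419.255684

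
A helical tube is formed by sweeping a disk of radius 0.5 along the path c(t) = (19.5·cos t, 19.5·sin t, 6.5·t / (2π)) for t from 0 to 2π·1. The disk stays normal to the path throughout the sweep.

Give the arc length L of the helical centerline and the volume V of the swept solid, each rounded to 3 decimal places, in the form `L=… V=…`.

2πR = 2π·19.5 = 122.522113
per-turn = √(122.522113² + 6.5²) = √(15011.6683 + 42.25) = √15053.9183 = 122.694410
L = 1 × 122.694410 = 122.694410
V = π·0.5² × L = 0.785398 × 122.694410 = 96.363964

L=122.694 V=96.364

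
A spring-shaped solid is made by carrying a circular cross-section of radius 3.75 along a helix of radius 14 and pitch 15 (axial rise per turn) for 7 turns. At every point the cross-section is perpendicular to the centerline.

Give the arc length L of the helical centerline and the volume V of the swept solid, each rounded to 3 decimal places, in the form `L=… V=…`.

2πR = 2π·14 = 87.964594
per-turn = √(87.964594² + 15²) = √(7737.7699 + 225) = √7962.7699 = 89.234354
L = 7 × 89.234354 = 624.640475
V = π·3.75² × L = 44.178647 × 624.640475 = 27595.770842

L=624.640 V=27595.771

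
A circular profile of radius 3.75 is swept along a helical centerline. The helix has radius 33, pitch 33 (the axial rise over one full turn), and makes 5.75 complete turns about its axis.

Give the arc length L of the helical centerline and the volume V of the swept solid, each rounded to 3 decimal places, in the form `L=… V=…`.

2πR = 2π·33 = 207.345115
per-turn = √(207.345115² + 33²) = √(42991.9968 + 1089) = √44080.9968 = 209.954749
L = 5.75 × 209.954749 = 1207.239809
V = π·3.75² × L = 44.178647 × 1207.239809 = 53334.220981

L=1207.240 V=53334.221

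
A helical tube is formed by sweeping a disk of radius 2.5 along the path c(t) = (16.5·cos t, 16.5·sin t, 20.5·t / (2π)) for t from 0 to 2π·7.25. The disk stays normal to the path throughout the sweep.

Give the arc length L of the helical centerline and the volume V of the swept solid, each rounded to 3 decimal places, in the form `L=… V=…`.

L=766.180 V=15043.900

2πR = 2π·16.5 = 103.672558
per-turn = √(103.672558² + 20.5²) = √(10747.9992 + 420.25) = √11168.2492 = 105.679938
L = 7.25 × 105.679938 = 766.179547
V = π·2.5² × L = 19.634954 × 766.179547 = 15043.900226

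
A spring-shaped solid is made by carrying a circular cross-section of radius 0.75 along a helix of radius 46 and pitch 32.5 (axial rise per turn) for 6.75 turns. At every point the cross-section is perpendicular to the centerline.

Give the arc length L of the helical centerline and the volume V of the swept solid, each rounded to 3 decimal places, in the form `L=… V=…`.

2πR = 2π·46 = 289.026524
per-turn = √(289.026524² + 32.5²) = √(83536.3317 + 1056.25) = √84592.5817 = 290.848039
L = 6.75 × 290.848039 = 1963.224262
V = π·0.75² × L = 1.767146 × 1963.224262 = 3469.303641

L=1963.224 V=3469.304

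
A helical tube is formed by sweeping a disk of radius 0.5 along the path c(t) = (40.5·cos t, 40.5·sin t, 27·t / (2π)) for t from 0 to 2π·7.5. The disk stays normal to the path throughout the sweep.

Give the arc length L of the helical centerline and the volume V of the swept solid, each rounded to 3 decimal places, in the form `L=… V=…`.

2πR = 2π·40.5 = 254.469005
per-turn = √(254.469005² + 27²) = √(64754.4745 + 729) = √65483.4745 = 255.897391
L = 7.5 × 255.897391 = 1919.230429
V = π·0.5² × L = 0.785398 × 1919.230429 = 1507.360054

L=1919.230 V=1507.360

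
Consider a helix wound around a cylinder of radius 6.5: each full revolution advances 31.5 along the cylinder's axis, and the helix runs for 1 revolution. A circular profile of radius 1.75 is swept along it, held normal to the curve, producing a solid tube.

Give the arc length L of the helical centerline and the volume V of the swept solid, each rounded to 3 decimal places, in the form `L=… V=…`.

L=51.577 V=496.231

2πR = 2π·6.5 = 40.840704
per-turn = √(40.840704² + 31.5²) = √(1667.9631 + 992.25) = √2660.2131 = 51.577254
L = 1 × 51.577254 = 51.577254
V = π·1.75² × L = 9.621128 × 51.577254 = 496.231338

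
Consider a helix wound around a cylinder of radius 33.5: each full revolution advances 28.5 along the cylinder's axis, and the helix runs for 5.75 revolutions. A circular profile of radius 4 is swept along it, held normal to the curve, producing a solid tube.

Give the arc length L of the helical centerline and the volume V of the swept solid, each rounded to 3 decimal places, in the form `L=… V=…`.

L=1221.343 V=61391.373

2πR = 2π·33.5 = 210.486708
per-turn = √(210.486708² + 28.5²) = √(44304.6542 + 812.25) = √45116.9042 = 212.407401
L = 5.75 × 212.407401 = 1221.342558
V = π·4² × L = 50.265482 × 1221.342558 = 61391.372917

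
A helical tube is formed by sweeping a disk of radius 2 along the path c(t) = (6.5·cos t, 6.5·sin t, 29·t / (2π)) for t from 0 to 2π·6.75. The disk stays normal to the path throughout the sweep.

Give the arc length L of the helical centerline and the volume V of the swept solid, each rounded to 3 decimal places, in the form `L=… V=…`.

L=338.104 V=4248.746

2πR = 2π·6.5 = 40.840704
per-turn = √(40.840704² + 29²) = √(1667.9631 + 841) = √2508.9631 = 50.089551
L = 6.75 × 50.089551 = 338.104471
V = π·2² × L = 12.566371 × 338.104471 = 4248.746088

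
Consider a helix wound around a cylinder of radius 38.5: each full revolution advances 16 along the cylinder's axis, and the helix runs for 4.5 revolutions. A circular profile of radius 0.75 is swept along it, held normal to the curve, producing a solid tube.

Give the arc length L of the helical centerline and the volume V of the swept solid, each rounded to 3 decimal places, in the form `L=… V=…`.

L=1090.940 V=1927.851

2πR = 2π·38.5 = 241.902634
per-turn = √(241.902634² + 16²) = √(58516.8845 + 256) = √58772.8845 = 242.431195
L = 4.5 × 242.431195 = 1090.940379
V = π·0.75² × L = 1.767146 × 1090.940379 = 1927.850783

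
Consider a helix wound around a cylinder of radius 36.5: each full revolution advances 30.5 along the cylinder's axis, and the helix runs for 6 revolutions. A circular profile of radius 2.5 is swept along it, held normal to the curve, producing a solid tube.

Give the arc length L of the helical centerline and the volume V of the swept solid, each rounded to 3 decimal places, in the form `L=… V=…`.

2πR = 2π·36.5 = 229.336264
per-turn = √(229.336264² + 30.5²) = √(52595.1219 + 930.25) = √53525.3719 = 231.355510
L = 6 × 231.355510 = 1388.133058
V = π·2.5² × L = 19.634954 × 1388.133058 = 27255.928858

L=1388.133 V=27255.929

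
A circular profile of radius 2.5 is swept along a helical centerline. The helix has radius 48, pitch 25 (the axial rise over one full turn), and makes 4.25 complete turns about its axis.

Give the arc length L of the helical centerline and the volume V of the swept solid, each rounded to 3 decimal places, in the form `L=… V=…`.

2πR = 2π·48 = 301.592895
per-turn = √(301.592895² + 25²) = √(90958.2742 + 625) = √91583.2742 = 302.627286
L = 4.25 × 302.627286 = 1286.165965
V = π·2.5² × L = 19.634954 × 1286.165965 = 25253.809668

L=1286.166 V=25253.810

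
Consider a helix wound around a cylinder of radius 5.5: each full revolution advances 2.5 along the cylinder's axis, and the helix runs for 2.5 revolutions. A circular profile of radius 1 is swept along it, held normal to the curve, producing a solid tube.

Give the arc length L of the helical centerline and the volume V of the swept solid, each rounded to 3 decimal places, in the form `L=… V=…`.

L=86.620 V=272.123

2πR = 2π·5.5 = 34.557519
per-turn = √(34.557519² + 2.5²) = √(1194.2221 + 6.25) = √1200.4721 = 34.647830
L = 2.5 × 34.647830 = 86.619575
V = π·1² × L = 3.141593 × 86.619575 = 272.123421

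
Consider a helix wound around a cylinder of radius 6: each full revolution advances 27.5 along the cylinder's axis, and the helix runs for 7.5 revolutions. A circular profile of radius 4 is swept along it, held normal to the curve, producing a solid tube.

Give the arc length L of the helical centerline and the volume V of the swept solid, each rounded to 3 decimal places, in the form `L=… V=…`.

2πR = 2π·6 = 37.699112
per-turn = √(37.699112² + 27.5²) = √(1421.2230 + 756.25) = √2177.4730 = 46.663401
L = 7.5 × 46.663401 = 349.975511
V = π·4² × L = 50.265482 × 349.975511 = 17591.687898

L=349.976 V=17591.688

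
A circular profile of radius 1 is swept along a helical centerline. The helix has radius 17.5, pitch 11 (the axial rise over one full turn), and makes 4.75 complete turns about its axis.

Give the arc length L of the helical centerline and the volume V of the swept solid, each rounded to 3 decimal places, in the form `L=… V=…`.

L=524.897 V=1649.012

2πR = 2π·17.5 = 109.955743
per-turn = √(109.955743² + 11²) = √(12090.2654 + 121) = √12211.2654 = 110.504594
L = 4.75 × 110.504594 = 524.896824
V = π·1² × L = 3.141593 × 524.896824 = 1649.012005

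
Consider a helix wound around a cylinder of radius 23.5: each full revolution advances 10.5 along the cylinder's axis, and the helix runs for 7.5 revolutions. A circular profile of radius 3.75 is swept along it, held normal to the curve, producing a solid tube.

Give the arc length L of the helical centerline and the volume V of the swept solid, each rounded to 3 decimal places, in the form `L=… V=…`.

L=1110.208 V=49047.483

2πR = 2π·23.5 = 147.654855
per-turn = √(147.654855² + 10.5²) = √(21801.9561 + 110.25) = √21912.2061 = 148.027721
L = 7.5 × 148.027721 = 1110.207906
V = π·3.75² × L = 44.178647 × 1110.207906 = 49047.482829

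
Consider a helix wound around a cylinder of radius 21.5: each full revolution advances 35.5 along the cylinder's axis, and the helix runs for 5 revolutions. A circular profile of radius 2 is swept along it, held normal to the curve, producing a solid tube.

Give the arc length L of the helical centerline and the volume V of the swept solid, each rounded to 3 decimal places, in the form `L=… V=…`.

L=698.376 V=8776.049

2πR = 2π·21.5 = 135.088484
per-turn = √(135.088484² + 35.5²) = √(18248.8985 + 1260.25) = √19509.1485 = 139.675154
L = 5 × 139.675154 = 698.375768
V = π·2² × L = 12.566371 × 698.375768 = 8776.048730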